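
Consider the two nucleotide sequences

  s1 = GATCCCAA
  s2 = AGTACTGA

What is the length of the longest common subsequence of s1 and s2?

Let dp[i][j] be the LCS length of the first i bases of s1 and the first j bases of s2. dp[i][j] = dp[i-1][j-1]+1 when the i-th and j-th bases match, else max(dp[i-1][j], dp[i][j-1]).
    ·  A  G  T  A  C  T  G  A
 ·  0  0  0  0  0  0  0  0  0
 G  0  0  1  1  1  1  1  1  1
 A  0  1  1  1  2  2  2  2  2
 T  0  1  1  2  2  2  3  3  3
 C  0  1  1  2  2  3  3  3  3
 C  0  1  1  2  2  3  3  3  3
 C  0  1  1  2  2  3  3  3  3
 A  0  1  1  2  3  3  3  3  4
 A  0  1  1  2  3  3  3  3  4
dp[8][8] = 4. One LCS (by backtracking along matches): GATA.

4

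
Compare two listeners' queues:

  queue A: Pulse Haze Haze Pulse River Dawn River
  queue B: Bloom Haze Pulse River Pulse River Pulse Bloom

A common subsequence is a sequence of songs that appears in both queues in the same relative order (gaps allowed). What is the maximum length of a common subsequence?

4

Match Haze at queue A[3]=queue B[2] → Pulse at queue A[4]=queue B[3] → River at queue A[5]=queue B[4] → River at queue A[7]=queue B[6] — 4 songs in the same relative order in both. Since dp[7][8] = 4, nothing longer is possible.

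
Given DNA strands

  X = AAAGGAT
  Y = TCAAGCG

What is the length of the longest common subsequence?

4

One common subsequence of length 4: A (X #2, Y #3); then A (X #3, Y #4); then G (X #4, Y #5); then G (X #5, Y #7), and the DP table's final entry dp[7][7] is also 4, so no common subsequence is longer.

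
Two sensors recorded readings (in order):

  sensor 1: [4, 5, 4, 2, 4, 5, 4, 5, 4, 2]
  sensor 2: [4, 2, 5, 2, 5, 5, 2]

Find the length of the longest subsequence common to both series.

6

Let dp[i][j] be the LCS length of the first i values of sensor 1 and the first j values of sensor 2. dp[i][j] = dp[i-1][j-1]+1 when the i-th and j-th values match, else max(dp[i-1][j], dp[i][j-1]).
    ·  4  2  5  2  5  5  2
 ·  0  0  0  0  0  0  0  0
 4  0  1  1  1  1  1  1  1
 5  0  1  1  2  2  2  2  2
 4  0  1  1  2  2  2  2  2
 2  0  1  2  2  3  3  3  3
 4  0  1  2  2  3  3  3  3
 5  0  1  2  3  3  4  4  4
 4  0  1  2  3  3  4  4  4
 5  0  1  2  3  3  4  5  5
 4  0  1  2  3  3  4  5  5
 2  0  1  2  3  4  4  5  6
dp[10][7] = 6. One LCS (by backtracking along matches): 4, 5, 2, 5, 5, 2.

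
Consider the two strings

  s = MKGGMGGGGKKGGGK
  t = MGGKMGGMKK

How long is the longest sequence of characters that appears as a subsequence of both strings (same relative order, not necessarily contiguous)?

8

Let dp[i][j] be the LCS length of the first i characters of s and the first j characters of t. dp[i][j] = dp[i-1][j-1]+1 when the i-th and j-th characters match, else max(dp[i-1][j], dp[i][j-1]).
    ·  M  G  G  K  M  G  G  M  K  K
 ·  0  0  0  0  0  0  0  0  0  0  0
 M  0  1  1  1  1  1  1  1  1  1  1
 K  0  1  1  1  2  2  2  2  2  2  2
 G  0  1  2  2  2  2  3  3  3  3  3
 G  0  1  2  3  3  3  3  4  4  4  4
 M  0  1  2  3  3  4  4  4  5  5  5
 G  0  1  2  3  3  4  5  5  5  5  5
 G  0  1  2  3  3  4  5  6  6  6  6
 G  0  1  2  3  3  4  5  6  6  6  6
 G  0  1  2  3  3  4  5  6  6  6  6
 K  0  1  2  3  4  4  5  6  6  7  7
 K  0  1  2  3  4  4  5  6  6  7  8
 G  0  1  2  3  4  4  5  6  6  7  8
 G  0  1  2  3  4  4  5  6  6  7  8
 G  0  1  2  3  4  4  5  6  6  7  8
 K  0  1  2  3  4  4  5  6  6  7  8
dp[15][10] = 8. One LCS (by backtracking along matches): MGGMGGKK.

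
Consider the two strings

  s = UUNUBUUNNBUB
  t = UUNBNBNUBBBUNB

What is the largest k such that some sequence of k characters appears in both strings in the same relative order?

One common subsequence of length 9: U (s #1, t #1), U (s #2, t #2), N (s #3, t #3), B (s #5, t #4), N (s #8, t #5), N (s #9, t #7), B (s #10, t #11), U (s #11, t #12), B (s #12, t #14). dp[12][14] = 9 confirms this is the maximum.

9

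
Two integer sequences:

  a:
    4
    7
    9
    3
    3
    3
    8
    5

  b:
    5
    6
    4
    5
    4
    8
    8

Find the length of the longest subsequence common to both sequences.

2

Taking 4 (a #1, b #5), then 8 (a #7, b #7) gives a common subsequence of length 2. Since dp[8][7] = 2, nothing longer is possible.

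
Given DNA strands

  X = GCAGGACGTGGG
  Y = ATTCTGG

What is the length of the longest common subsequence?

5

Taking A (X #3, Y #1) → C (X #7, Y #4) → T (X #9, Y #5) → G (X #11, Y #6) → G (X #12, Y #7) gives a common subsequence of length 5. The LCS DP gives dp[12][7] = 5, so this is optimal.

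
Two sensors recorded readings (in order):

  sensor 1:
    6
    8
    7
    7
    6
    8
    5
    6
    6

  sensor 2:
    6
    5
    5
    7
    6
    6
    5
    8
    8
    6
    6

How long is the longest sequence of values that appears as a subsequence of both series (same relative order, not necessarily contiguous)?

Let dp[i][j] be the LCS length of the first i values of sensor 1 and the first j values of sensor 2. dp[i][j] = dp[i-1][j-1]+1 when the i-th and j-th values match, else max(dp[i-1][j], dp[i][j-1]).
    ·  6  5  5  7  6  6  5  8  8  6  6
 ·  0  0  0  0  0  0  0  0  0  0  0  0
 6  0  1  1  1  1  1  1  1  1  1  1  1
 8  0  1  1  1  1  1  1  1  2  2  2  2
 7  0  1  1  1  2  2  2  2  2  2  2  2
 7  0  1  1  1  2  2  2  2  2  2  2  2
 6  0  1  1  1  2  3  3  3  3  3  3  3
 8  0  1  1  1  2  3  3  3  4  4  4  4
 5  0  1  2  2  2  3  3  4  4  4  4  4
 6  0  1  2  2  2  3  4  4  4  4  5  5
 6  0  1  2  2  2  3  4  4  4  4  5  6
dp[9][11] = 6. One LCS (by backtracking along matches): 6, 7, 6, 8, 6, 6.

6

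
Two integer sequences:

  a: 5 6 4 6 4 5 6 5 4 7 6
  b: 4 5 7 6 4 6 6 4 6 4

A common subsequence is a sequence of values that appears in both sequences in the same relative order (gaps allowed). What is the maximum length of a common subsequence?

7

Taking 5 [1,2] → 6 [2,4] → 4 [3,5] → 6 [4,7] → 4 [5,8] → 6 [7,9] → 4 [9,10] gives a common subsequence of length 7. The LCS DP gives dp[11][10] = 7, so this is optimal.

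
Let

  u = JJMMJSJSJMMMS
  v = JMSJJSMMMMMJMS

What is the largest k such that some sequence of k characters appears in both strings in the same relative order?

Match J at u[2]=v[1]; then M at u[3]=v[2]; then J at u[5]=v[4]; then J at u[7]=v[5]; then S at u[8]=v[6]; then M at u[10]=v[10]; then M at u[11]=v[11]; then M at u[12]=v[13]; then S at u[13]=v[14] — 9 characters in the same relative order in both. The LCS DP gives dp[13][14] = 9, so this is optimal.

9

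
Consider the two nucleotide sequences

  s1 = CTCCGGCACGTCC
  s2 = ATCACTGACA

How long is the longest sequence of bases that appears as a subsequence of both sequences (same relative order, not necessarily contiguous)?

6

Match T [2,2], then C [3,3], then C [4,5], then G [5,7], then C [7,9], then A [8,10] — 6 bases in the same relative order in both. Since dp[13][10] = 6, nothing longer is possible.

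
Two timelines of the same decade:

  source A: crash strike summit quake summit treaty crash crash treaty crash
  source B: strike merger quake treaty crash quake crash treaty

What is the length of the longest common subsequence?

One common subsequence of length 6: strike at source A[2]=source B[1], then quake at source A[4]=source B[3], then treaty at source A[6]=source B[4], then crash at source A[7]=source B[5], then crash at source A[8]=source B[7], then treaty at source A[9]=source B[8]. The LCS DP gives dp[10][8] = 6, so this is optimal.

6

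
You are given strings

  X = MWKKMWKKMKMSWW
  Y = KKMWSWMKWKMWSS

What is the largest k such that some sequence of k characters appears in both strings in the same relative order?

Taking K at X[3]=Y[1], then K at X[4]=Y[2], then M at X[5]=Y[3], then W at X[6]=Y[6], then K at X[7]=Y[8], then K at X[8]=Y[10], then M at X[9]=Y[11], then S at X[12]=Y[14] gives a common subsequence of length 8, and the DP table's final entry dp[14][14] is also 8, so no common subsequence is longer.

8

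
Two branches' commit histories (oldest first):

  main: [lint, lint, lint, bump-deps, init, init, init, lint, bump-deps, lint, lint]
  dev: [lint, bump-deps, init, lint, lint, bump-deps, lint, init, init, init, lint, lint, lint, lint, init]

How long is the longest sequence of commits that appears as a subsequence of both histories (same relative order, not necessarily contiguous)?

One common subsequence of length 10: lint [1,1]; then lint [2,4]; then lint [3,5]; then bump-deps [4,6]; then init [5,8]; then init [6,9]; then init [7,10]; then lint [8,12]; then lint [10,13]; then lint [11,14]. The LCS DP gives dp[11][15] = 10, so this is optimal.

10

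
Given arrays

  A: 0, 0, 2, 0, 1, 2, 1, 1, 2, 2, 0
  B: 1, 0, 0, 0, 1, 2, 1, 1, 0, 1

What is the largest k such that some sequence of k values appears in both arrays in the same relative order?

Let dp[i][j] be the LCS length of the first i values of A and the first j values of B. dp[i][j] = dp[i-1][j-1]+1 when the i-th and j-th values match, else max(dp[i-1][j], dp[i][j-1]).
    ·  1  0  0  0  1  2  1  1  0  1
 ·  0  0  0  0  0  0  0  0  0  0  0
 0  0  0  1  1  1  1  1  1  1  1  1
 0  0  0  1  2  2  2  2  2  2  2  2
 2  0  0  1  2  2  2  3  3  3  3  3
 0  0  0  1  2  3  3  3  3  3  4  4
 1  0  1  1  2  3  4  4  4  4  4  5
 2  0  1  1  2  3  4  5  5  5  5  5
 1  0  1  1  2  3  4  5  6  6  6  6
 1  0  1  1  2  3  4  5  6  7  7  7
 2  0  1  1  2  3  4  5  6  7  7  7
 2  0  1  1  2  3  4  5  6  7  7  7
 0  0  1  2  2  3  4  5  6  7  8  8
dp[11][10] = 8. One LCS (by backtracking along matches): 0, 0, 0, 1, 2, 1, 1, 0.

8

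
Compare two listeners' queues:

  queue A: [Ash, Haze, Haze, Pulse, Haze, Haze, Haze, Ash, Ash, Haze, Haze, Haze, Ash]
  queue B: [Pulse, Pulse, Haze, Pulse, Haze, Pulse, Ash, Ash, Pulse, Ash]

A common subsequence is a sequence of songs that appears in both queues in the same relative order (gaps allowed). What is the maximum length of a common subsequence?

Match Haze [2,3]; then Haze [3,5]; then Pulse [4,6]; then Ash [8,7]; then Ash [9,8]; then Ash [13,10] — 6 songs in the same relative order in both. dp[13][10] = 6 confirms this is the maximum.

6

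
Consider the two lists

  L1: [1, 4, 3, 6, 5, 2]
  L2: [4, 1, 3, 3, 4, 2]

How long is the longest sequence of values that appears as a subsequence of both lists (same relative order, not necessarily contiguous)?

3

Let dp[i][j] be the LCS length of the first i values of L1 and the first j values of L2. dp[i][j] = dp[i-1][j-1]+1 when the i-th and j-th values match, else max(dp[i-1][j], dp[i][j-1]).
    ·  4  1  3  3  4  2
 ·  0  0  0  0  0  0  0
 1  0  0  1  1  1  1  1
 4  0  1  1  1  1  2  2
 3  0  1  1  2  2  2  2
 6  0  1  1  2  2  2  2
 5  0  1  1  2  2  2  2
 2  0  1  1  2  2  2  3
dp[6][6] = 3. One LCS (by backtracking along matches): 1, 4, 2.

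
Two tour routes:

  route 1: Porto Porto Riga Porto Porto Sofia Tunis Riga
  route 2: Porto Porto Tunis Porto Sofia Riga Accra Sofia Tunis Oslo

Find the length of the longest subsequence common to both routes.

Match Porto at route 1[1]=route 2[2], Porto at route 1[2]=route 2[4], Riga at route 1[3]=route 2[6], Sofia at route 1[6]=route 2[8], Tunis at route 1[7]=route 2[9] — 5 stops in the same relative order in both. Since dp[8][10] = 5, nothing longer is possible.

5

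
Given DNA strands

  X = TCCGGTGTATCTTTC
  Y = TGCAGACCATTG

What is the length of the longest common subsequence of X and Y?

7

Taking T [1,1], then C [2,3], then G [7,5], then A [9,6], then C [11,8], then T [12,10], then T [13,11] gives a common subsequence of length 7. dp[15][12] = 7 confirms this is the maximum.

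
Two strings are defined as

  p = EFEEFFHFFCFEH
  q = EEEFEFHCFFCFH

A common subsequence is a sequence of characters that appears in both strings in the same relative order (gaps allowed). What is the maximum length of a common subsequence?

11

Taking E at p[1]=q[1], E at p[3]=q[2], E at p[4]=q[3], F at p[5]=q[4], F at p[6]=q[6], H at p[7]=q[7], F at p[8]=q[9], F at p[9]=q[10], C at p[10]=q[11], F at p[11]=q[12], H at p[13]=q[13] gives a common subsequence of length 11. dp[13][13] = 11 confirms this is the maximum.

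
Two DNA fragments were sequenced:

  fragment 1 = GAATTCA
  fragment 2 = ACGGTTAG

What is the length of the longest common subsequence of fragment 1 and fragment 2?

Taking G [1,4] → T [4,5] → T [5,6] → A [7,7] gives a common subsequence of length 4. Since dp[7][8] = 4, nothing longer is possible.

4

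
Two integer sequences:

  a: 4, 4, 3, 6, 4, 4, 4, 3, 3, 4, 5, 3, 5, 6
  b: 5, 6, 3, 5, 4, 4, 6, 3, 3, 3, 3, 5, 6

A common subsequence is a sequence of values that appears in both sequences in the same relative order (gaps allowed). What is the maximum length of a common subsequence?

8

Taking 4 (a #1, b #5), 4 (a #2, b #6), 3 (a #3, b #8), 3 (a #8, b #9), 3 (a #9, b #10), 3 (a #12, b #11), 5 (a #13, b #12), 6 (a #14, b #13) gives a common subsequence of length 8, and the DP table's final entry dp[14][13] is also 8, so no common subsequence is longer.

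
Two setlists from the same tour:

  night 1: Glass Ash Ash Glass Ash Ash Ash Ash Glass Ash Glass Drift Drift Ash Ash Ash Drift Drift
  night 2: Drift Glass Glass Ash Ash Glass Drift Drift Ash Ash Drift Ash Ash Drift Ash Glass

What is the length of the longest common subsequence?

11

Taking Glass [1,2], Glass [4,3], Ash [8,4], Ash [10,5], Glass [11,6], Drift [12,7], Drift [13,8], Ash [14,10], Ash [15,12], Ash [16,13], Drift [17,14] gives a common subsequence of length 11. Since dp[18][16] = 11, nothing longer is possible.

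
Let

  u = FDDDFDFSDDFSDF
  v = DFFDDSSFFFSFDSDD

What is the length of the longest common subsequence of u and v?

9

Match F at u[1]=v[3], D at u[2]=v[4], D at u[3]=v[5], F at u[5]=v[9], F at u[7]=v[10], S at u[8]=v[11], D at u[9]=v[13], D at u[10]=v[15], D at u[13]=v[16] — 9 characters in the same relative order in both. dp[14][16] = 9 confirms this is the maximum.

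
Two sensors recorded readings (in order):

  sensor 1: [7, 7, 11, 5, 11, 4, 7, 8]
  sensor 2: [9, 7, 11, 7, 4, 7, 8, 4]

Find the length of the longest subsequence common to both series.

Match 7 at sensor 1[1]=sensor 2[2], then 7 at sensor 1[2]=sensor 2[4], then 4 at sensor 1[6]=sensor 2[5], then 7 at sensor 1[7]=sensor 2[6], then 8 at sensor 1[8]=sensor 2[7] — 5 values in the same relative order in both. dp[8][8] = 5 confirms this is the maximum.

5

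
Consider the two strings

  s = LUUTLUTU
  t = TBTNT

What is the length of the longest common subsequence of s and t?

Match T at s[4]=t[3]; then T at s[7]=t[5] — 2 characters in the same relative order in both. dp[8][5] = 2 confirms this is the maximum.

2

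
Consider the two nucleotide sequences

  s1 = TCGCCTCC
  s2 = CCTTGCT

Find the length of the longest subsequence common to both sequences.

4

One common subsequence of length 4: T (s1 #1, s2 #4), G (s1 #3, s2 #5), C (s1 #5, s2 #6), T (s1 #6, s2 #7). dp[8][7] = 4 confirms this is the maximum.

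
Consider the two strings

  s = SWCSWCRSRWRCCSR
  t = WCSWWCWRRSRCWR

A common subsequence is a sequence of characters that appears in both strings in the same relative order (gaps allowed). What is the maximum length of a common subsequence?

10

Pick W at s[2]=t[1], then C at s[3]=t[2], then S at s[4]=t[3], then W at s[5]=t[5], then C at s[6]=t[6], then R at s[7]=t[9], then S at s[8]=t[10], then R at s[9]=t[11], then W at s[10]=t[13], then R at s[15]=t[14]; all 10 characters appear in both, in order. The LCS DP gives dp[15][14] = 10, so this is optimal.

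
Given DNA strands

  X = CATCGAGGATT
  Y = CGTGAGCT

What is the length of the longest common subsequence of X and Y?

Let dp[i][j] be the LCS length of the first i bases of X and the first j bases of Y. dp[i][j] = dp[i-1][j-1]+1 when the i-th and j-th bases match, else max(dp[i-1][j], dp[i][j-1]).
    ·  C  G  T  G  A  G  C  T
 ·  0  0  0  0  0  0  0  0  0
 C  0  1  1  1  1  1  1  1  1
 A  0  1  1  1  1  2  2  2  2
 T  0  1  1  2  2  2  2  2  3
 C  0  1  1  2  2  2  2  3  3
 G  0  1  2  2  3  3  3  3  3
 A  0  1  2  2  3  4  4  4  4
 G  0  1  2  2  3  4  5  5  5
 G  0  1  2  2  3  4  5  5  5
 A  0  1  2  2  3  4  5  5  5
 T  0  1  2  3  3  4  5  5  6
 T  0  1  2  3  3  4  5  5  6
dp[11][8] = 6. One LCS (by backtracking along matches): CTGAGT.

6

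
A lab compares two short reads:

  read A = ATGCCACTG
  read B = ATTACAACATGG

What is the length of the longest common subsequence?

7

Let dp[i][j] be the LCS length of the first i bases of read A and the first j bases of read B. dp[i][j] = dp[i-1][j-1]+1 when the i-th and j-th bases match, else max(dp[i-1][j], dp[i][j-1]).
    ·  A  T  T  A  C  A  A  C  A  T  G  G
 ·  0  0  0  0  0  0  0  0  0  0  0  0  0
 A  0  1  1  1  1  1  1  1  1  1  1  1  1
 T  0  1  2  2  2  2  2  2  2  2  2  2  2
 G  0  1  2  2  2  2  2  2  2  2  2  3  3
 C  0  1  2  2  2  3  3  3  3  3  3  3  3
 C  0  1  2  2  2  3  3  3  4  4  4  4  4
 A  0  1  2  2  3  3  4  4  4  5  5  5  5
 C  0  1  2  2  3  4  4  4  5  5  5  5  5
 T  0  1  2  3  3  4  4  4  5  5  6  6  6
 G  0  1  2  3  3  4  4  4  5  5  6  7  7
dp[9][12] = 7. One LCS (by backtracking along matches): ATCCATG.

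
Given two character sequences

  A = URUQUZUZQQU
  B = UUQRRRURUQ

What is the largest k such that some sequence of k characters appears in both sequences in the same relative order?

One common subsequence of length 6: U at A[1]=B[1], then U at A[3]=B[2], then Q at A[4]=B[3], then U at A[5]=B[7], then U at A[7]=B[9], then Q at A[10]=B[10]. Since dp[11][10] = 6, nothing longer is possible.

6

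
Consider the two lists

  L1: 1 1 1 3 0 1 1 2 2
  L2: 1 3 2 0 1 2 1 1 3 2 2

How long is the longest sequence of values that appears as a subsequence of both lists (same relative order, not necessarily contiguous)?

7

Let dp[i][j] be the LCS length of the first i values of L1 and the first j values of L2. dp[i][j] = dp[i-1][j-1]+1 when the i-th and j-th values match, else max(dp[i-1][j], dp[i][j-1]).
    ·  1  3  2  0  1  2  1  1  3  2  2
 ·  0  0  0  0  0  0  0  0  0  0  0  0
 1  0  1  1  1  1  1  1  1  1  1  1  1
 1  0  1  1  1  1  2  2  2  2  2  2  2
 1  0  1  1  1  1  2  2  3  3  3  3  3
 3  0  1  2  2  2  2  2  3  3  4  4  4
 0  0  1  2  2  3  3  3  3  3  4  4  4
 1  0  1  2  2  3  4  4  4  4  4  4  4
 1  0  1  2  2  3  4  4  5  5  5  5  5
 2  0  1  2  3  3  4  5  5  5  5  6  6
 2  0  1  2  3  3  4  5  5  5  5  6  7
dp[9][11] = 7. One LCS (by backtracking along matches): 1, 3, 0, 1, 1, 2, 2.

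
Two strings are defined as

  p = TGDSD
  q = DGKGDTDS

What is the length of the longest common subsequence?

3

Pick T (p #1, q #6), D (p #3, q #7), S (p #4, q #8); all 3 characters appear in both, in order. The LCS DP gives dp[5][8] = 3, so this is optimal.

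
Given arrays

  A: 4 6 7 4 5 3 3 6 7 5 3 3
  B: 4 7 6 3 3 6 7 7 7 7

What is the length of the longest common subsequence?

Let dp[i][j] be the LCS length of the first i values of A and the first j values of B. dp[i][j] = dp[i-1][j-1]+1 when the i-th and j-th values match, else max(dp[i-1][j], dp[i][j-1]).
    ·  4  7  6  3  3  6  7  7  7  7
 ·  0  0  0  0  0  0  0  0  0  0  0
 4  0  1  1  1  1  1  1  1  1  1  1
 6  0  1  1  2  2  2  2  2  2  2  2
 7  0  1  2  2  2  2  2  3  3  3  3
 4  0  1  2  2  2  2  2  3  3  3  3
 5  0  1  2  2  2  2  2  3  3  3  3
 3  0  1  2  2  3  3  3  3  3  3  3
 3  0  1  2  2  3  4  4  4  4  4  4
 6  0  1  2  3  3  4  5  5  5  5  5
 7  0  1  2  3  3  4  5  6  6  6  6
 5  0  1  2  3  3  4  5  6  6  6  6
 3  0  1  2  3  4  4  5  6  6  6  6
 3  0  1  2  3  4  5  5  6  6  6  6
dp[12][10] = 6. One LCS (by backtracking along matches): 4, 6, 3, 3, 6, 7.

6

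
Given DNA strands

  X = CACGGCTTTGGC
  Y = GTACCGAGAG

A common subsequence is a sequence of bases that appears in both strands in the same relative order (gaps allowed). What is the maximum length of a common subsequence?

5

Taking C [1,4], C [3,5], G [4,6], G [5,8], G [11,10] gives a common subsequence of length 5. The LCS DP gives dp[12][10] = 5, so this is optimal.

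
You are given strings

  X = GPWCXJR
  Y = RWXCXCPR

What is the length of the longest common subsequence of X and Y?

4

Taking W [3,2], then C [4,4], then X [5,5], then R [7,8] gives a common subsequence of length 4, and the DP table's final entry dp[7][8] is also 4, so no common subsequence is longer.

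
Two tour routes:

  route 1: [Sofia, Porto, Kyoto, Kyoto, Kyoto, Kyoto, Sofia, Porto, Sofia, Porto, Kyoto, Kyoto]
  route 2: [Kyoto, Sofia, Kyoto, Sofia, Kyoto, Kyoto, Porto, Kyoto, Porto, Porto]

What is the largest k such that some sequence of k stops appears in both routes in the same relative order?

Taking Sofia (route 1 #1, route 2 #2), Kyoto (route 1 #3, route 2 #3), Kyoto (route 1 #4, route 2 #5), Kyoto (route 1 #5, route 2 #6), Kyoto (route 1 #6, route 2 #8), Porto (route 1 #8, route 2 #9), Porto (route 1 #10, route 2 #10) gives a common subsequence of length 7. dp[12][10] = 7 confirms this is the maximum.

7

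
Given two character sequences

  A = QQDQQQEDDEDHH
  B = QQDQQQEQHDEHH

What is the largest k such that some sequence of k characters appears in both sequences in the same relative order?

11

Match Q at A[1]=B[1], Q at A[2]=B[2], D at A[3]=B[3], Q at A[4]=B[4], Q at A[5]=B[5], Q at A[6]=B[6], E at A[7]=B[7], D at A[9]=B[10], E at A[10]=B[11], H at A[12]=B[12], H at A[13]=B[13] — 11 characters in the same relative order in both. dp[13][13] = 11 confirms this is the maximum.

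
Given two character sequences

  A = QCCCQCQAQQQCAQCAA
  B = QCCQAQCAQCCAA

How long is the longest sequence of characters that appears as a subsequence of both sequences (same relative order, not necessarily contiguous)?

Taking Q (A #1, B #1) → C (A #4, B #2) → C (A #6, B #3) → Q (A #7, B #4) → A (A #8, B #5) → Q (A #11, B #6) → C (A #12, B #7) → A (A #13, B #8) → Q (A #14, B #9) → C (A #15, B #11) → A (A #16, B #12) → A (A #17, B #13) gives a common subsequence of length 12. The LCS DP gives dp[17][13] = 12, so this is optimal.

12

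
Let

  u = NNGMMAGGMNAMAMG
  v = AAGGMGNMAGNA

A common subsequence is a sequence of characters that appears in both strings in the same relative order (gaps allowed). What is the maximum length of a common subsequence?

8

Taking A (u #6, v #2) → G (u #7, v #3) → G (u #8, v #4) → M (u #9, v #5) → N (u #10, v #7) → M (u #12, v #8) → A (u #13, v #9) → G (u #15, v #10) gives a common subsequence of length 8. dp[15][12] = 8 confirms this is the maximum.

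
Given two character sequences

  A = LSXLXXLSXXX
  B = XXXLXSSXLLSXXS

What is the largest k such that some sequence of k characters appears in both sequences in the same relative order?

8

Match L [1,4], then S [2,7], then X [3,8], then L [4,9], then L [7,10], then S [8,11], then X [9,12], then X [10,13] — 8 characters in the same relative order in both. Since dp[11][14] = 8, nothing longer is possible.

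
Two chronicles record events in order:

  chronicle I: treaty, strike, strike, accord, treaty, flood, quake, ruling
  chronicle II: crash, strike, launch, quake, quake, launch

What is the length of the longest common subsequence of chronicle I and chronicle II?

2

Pick strike (chronicle I #2, chronicle II #2) → quake (chronicle I #7, chronicle II #5); all 2 events appear in both, in order, and the DP table's final entry dp[8][6] is also 2, so no common subsequence is longer.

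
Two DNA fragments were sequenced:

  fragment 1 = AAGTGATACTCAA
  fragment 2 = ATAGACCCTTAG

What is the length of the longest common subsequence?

One common subsequence of length 7: A (fragment 1 #1, fragment 2 #1) → A (fragment 1 #2, fragment 2 #3) → G (fragment 1 #5, fragment 2 #4) → A (fragment 1 #6, fragment 2 #5) → T (fragment 1 #7, fragment 2 #9) → T (fragment 1 #10, fragment 2 #10) → A (fragment 1 #12, fragment 2 #11). Since dp[13][12] = 7, nothing longer is possible.

7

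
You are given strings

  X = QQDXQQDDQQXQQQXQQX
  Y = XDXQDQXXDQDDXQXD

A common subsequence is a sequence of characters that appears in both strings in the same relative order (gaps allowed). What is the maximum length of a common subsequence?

Pick D [3,2] → X [4,3] → Q [6,4] → D [8,5] → Q [9,6] → X [11,8] → Q [12,10] → X [15,13] → Q [17,14] → X [18,15]; all 10 characters appear in both, in order. dp[18][16] = 10 confirms this is the maximum.

10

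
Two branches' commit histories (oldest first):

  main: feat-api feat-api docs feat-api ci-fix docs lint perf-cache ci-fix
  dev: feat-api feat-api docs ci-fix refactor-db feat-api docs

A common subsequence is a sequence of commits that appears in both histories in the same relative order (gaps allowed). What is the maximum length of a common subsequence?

One common subsequence of length 5: feat-api at main[1]=dev[1], feat-api at main[2]=dev[2], docs at main[3]=dev[3], feat-api at main[4]=dev[6], docs at main[6]=dev[7]. Since dp[9][7] = 5, nothing longer is possible.

5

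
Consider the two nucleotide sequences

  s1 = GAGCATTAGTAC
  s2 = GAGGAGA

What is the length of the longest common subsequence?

6

Let dp[i][j] be the LCS length of the first i bases of s1 and the first j bases of s2. dp[i][j] = dp[i-1][j-1]+1 when the i-th and j-th bases match, else max(dp[i-1][j], dp[i][j-1]).
    ·  G  A  G  G  A  G  A
 ·  0  0  0  0  0  0  0  0
 G  0  1  1  1  1  1  1  1
 A  0  1  2  2  2  2  2  2
 G  0  1  2  3  3  3  3  3
 C  0  1  2  3  3  3  3  3
 A  0  1  2  3  3  4  4  4
 T  0  1  2  3  3  4  4  4
 T  0  1  2  3  3  4  4  4
 A  0  1  2  3  3  4  4  5
 G  0  1  2  3  4  4  5  5
 T  0  1  2  3  4  4  5  5
 A  0  1  2  3  4  5  5  6
 C  0  1  2  3  4  5  5  6
dp[12][7] = 6. One LCS (by backtracking along matches): GAGAGA.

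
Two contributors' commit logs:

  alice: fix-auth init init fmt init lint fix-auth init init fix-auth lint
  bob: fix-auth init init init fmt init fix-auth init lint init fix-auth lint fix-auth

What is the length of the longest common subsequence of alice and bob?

Match fix-auth (alice #1, bob #1) → init (alice #2, bob #3) → init (alice #3, bob #4) → fmt (alice #4, bob #5) → init (alice #5, bob #6) → fix-auth (alice #7, bob #7) → init (alice #8, bob #8) → init (alice #9, bob #10) → fix-auth (alice #10, bob #11) → lint (alice #11, bob #12) — 10 commits in the same relative order in both. dp[11][13] = 10 confirms this is the maximum.

10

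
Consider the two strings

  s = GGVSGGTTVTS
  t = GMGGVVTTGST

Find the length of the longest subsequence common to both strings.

6

One common subsequence of length 6: G [1,3], G [2,4], V [3,6], T [7,7], T [8,8], T [10,11], and the DP table's final entry dp[11][11] is also 6, so no common subsequence is longer.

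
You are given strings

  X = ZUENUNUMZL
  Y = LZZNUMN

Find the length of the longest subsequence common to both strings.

Let dp[i][j] be the LCS length of the first i characters of X and the first j characters of Y. dp[i][j] = dp[i-1][j-1]+1 when the i-th and j-th characters match, else max(dp[i-1][j], dp[i][j-1]).
    ·  L  Z  Z  N  U  M  N
 ·  0  0  0  0  0  0  0  0
 Z  0  0  1  1  1  1  1  1
 U  0  0  1  1  1  2  2  2
 E  0  0  1  1  1  2  2  2
 N  0  0  1  1  2  2  2  3
 U  0  0  1  1  2  3  3  3
 N  0  0  1  1  2  3  3  4
 U  0  0  1  1  2  3  3  4
 M  0  0  1  1  2  3  4  4
 Z  0  0  1  2  2  3  4  4
 L  0  1  1  2  2  3  4  4
dp[10][7] = 4. One LCS (by backtracking along matches): ZNUN.

4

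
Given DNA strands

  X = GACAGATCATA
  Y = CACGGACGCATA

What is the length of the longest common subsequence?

8

Taking G (X #1, Y #5), then A (X #2, Y #6), then C (X #3, Y #7), then G (X #5, Y #8), then C (X #8, Y #9), then A (X #9, Y #10), then T (X #10, Y #11), then A (X #11, Y #12) gives a common subsequence of length 8. The LCS DP gives dp[11][12] = 8, so this is optimal.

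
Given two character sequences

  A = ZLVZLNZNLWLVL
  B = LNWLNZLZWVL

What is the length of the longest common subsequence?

8

Let dp[i][j] be the LCS length of the first i characters of A and the first j characters of B. dp[i][j] = dp[i-1][j-1]+1 when the i-th and j-th characters match, else max(dp[i-1][j], dp[i][j-1]).
    ·  L  N  W  L  N  Z  L  Z  W  V  L
 ·  0  0  0  0  0  0  0  0  0  0  0  0
 Z  0  0  0  0  0  0  1  1  1  1  1  1
 L  0  1  1  1  1  1  1  2  2  2  2  2
 V  0  1  1  1  1  1  1  2  2  2  3  3
 Z  0  1  1  1  1  1  2  2  3  3  3  3
 L  0  1  1  1  2  2  2  3  3  3  3  4
 N  0  1  2  2  2  3  3  3  3  3  3  4
 Z  0  1  2  2  2  3  4  4  4  4  4  4
 N  0  1  2  2  2  3  4  4  4  4  4  4
 L  0  1  2  2  3  3  4  5  5  5  5  5
 W  0  1  2  3  3  3  4  5  5  6  6  6
 L  0  1  2  3  4  4  4  5  5  6  6  7
 V  0  1  2  3  4  4  4  5  5  6  7  7
 L  0  1  2  3  4  4  4  5  5  6  7  8
dp[13][11] = 8. One LCS (by backtracking along matches): LLNZLWVL.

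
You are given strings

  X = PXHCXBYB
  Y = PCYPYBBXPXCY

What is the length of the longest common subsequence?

4

Match P [1,9], X [2,10], C [4,11], Y [7,12] — 4 characters in the same relative order in both. The LCS DP gives dp[8][12] = 4, so this is optimal.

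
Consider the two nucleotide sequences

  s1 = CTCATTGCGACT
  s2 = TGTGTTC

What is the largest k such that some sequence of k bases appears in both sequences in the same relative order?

Let dp[i][j] be the LCS length of the first i bases of s1 and the first j bases of s2. dp[i][j] = dp[i-1][j-1]+1 when the i-th and j-th bases match, else max(dp[i-1][j], dp[i][j-1]).
    ·  T  G  T  G  T  T  C
 ·  0  0  0  0  0  0  0  0
 C  0  0  0  0  0  0  0  1
 T  0  1  1  1  1  1  1  1
 C  0  1  1  1  1  1  1  2
 A  0  1  1  1  1  1  1  2
 T  0  1  1  2  2  2  2  2
 T  0  1  1  2  2  3  3  3
 G  0  1  2  2  3  3  3  3
 C  0  1  2  2  3  3  3  4
 G  0  1  2  2  3  3  3  4
 A  0  1  2  2  3  3  3  4
 C  0  1  2  2  3  3  3  4
 T  0  1  2  3  3  4  4  4
dp[12][7] = 4. One LCS (by backtracking along matches): TTTC.

4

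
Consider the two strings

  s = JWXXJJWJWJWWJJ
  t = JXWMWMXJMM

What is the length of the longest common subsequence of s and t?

Let dp[i][j] be the LCS length of the first i characters of s and the first j characters of t. dp[i][j] = dp[i-1][j-1]+1 when the i-th and j-th characters match, else max(dp[i-1][j], dp[i][j-1]).
    ·  J  X  W  M  W  M  X  J  M  M
 ·  0  0  0  0  0  0  0  0  0  0  0
 J  0  1  1  1  1  1  1  1  1  1  1
 W  0  1  1  2  2  2  2  2  2  2  2
 X  0  1  2  2  2  2  2  3  3  3  3
 X  0  1  2  2  2  2  2  3  3  3  3
 J  0  1  2  2  2  2  2  3  4  4  4
 J  0  1  2  2  2  2  2  3  4  4  4
 W  0  1  2  3  3  3  3  3  4  4  4
 J  0  1  2  3  3  3  3  3  4  4  4
 W  0  1  2  3  3  4  4  4  4  4  4
 J  0  1  2  3  3  4  4  4  5  5  5
 W  0  1  2  3  3  4  4  4  5  5  5
 W  0  1  2  3  3  4  4  4  5  5  5
 J  0  1  2  3  3  4  4  4  5  5  5
 J  0  1  2  3  3  4  4  4  5  5  5
dp[14][10] = 5. One LCS (by backtracking along matches): JXWWJ.

5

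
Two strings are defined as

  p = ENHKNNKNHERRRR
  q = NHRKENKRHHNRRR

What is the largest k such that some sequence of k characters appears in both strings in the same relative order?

Match N at p[2]=q[1], H at p[3]=q[2], K at p[4]=q[4], N at p[6]=q[6], K at p[7]=q[7], N at p[8]=q[11], R at p[12]=q[12], R at p[13]=q[13], R at p[14]=q[14] — 9 characters in the same relative order in both. The LCS DP gives dp[14][14] = 9, so this is optimal.

9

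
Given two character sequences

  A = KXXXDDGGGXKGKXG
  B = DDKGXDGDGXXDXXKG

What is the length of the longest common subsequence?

One common subsequence of length 8: K at A[1]=B[3], X at A[2]=B[5], X at A[3]=B[10], X at A[4]=B[11], D at A[5]=B[12], X at A[10]=B[14], K at A[13]=B[15], G at A[15]=B[16]. Since dp[15][16] = 8, nothing longer is possible.

8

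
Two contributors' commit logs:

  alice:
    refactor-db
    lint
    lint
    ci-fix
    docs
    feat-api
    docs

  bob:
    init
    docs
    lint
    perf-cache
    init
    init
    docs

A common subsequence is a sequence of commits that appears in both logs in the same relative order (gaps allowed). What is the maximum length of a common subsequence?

2

Match lint at alice[2]=bob[3], then docs at alice[7]=bob[7] — 2 commits in the same relative order in both. The LCS DP gives dp[7][7] = 2, so this is optimal.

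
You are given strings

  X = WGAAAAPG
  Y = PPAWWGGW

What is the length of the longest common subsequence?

3

One common subsequence of length 3: W [1,5]; then G [2,6]; then G [8,7]. Since dp[8][8] = 3, nothing longer is possible.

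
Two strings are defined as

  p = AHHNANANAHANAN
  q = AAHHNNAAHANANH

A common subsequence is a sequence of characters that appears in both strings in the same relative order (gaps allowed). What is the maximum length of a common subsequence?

One common subsequence of length 12: A at p[1]=q[2] → H at p[2]=q[3] → H at p[3]=q[4] → N at p[4]=q[5] → N at p[6]=q[6] → A at p[7]=q[7] → A at p[9]=q[8] → H at p[10]=q[9] → A at p[11]=q[10] → N at p[12]=q[11] → A at p[13]=q[12] → N at p[14]=q[13], and the DP table's final entry dp[14][14] is also 12, so no common subsequence is longer.

12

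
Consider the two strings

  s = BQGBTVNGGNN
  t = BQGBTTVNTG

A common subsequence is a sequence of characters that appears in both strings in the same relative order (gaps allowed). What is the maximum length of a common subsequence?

Taking B [1,1], then Q [2,2], then G [3,3], then B [4,4], then T [5,6], then V [6,7], then N [7,8], then G [9,10] gives a common subsequence of length 8. dp[11][10] = 8 confirms this is the maximum.

8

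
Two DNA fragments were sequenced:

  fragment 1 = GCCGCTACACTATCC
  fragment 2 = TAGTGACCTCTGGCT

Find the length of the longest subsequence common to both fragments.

8

Pick G at fragment 1[1]=fragment 2[3], G at fragment 1[4]=fragment 2[5], A at fragment 1[7]=fragment 2[6], C at fragment 1[8]=fragment 2[7], C at fragment 1[10]=fragment 2[8], T at fragment 1[11]=fragment 2[9], T at fragment 1[13]=fragment 2[11], C at fragment 1[14]=fragment 2[14]; all 8 bases appear in both, in order. dp[15][15] = 8 confirms this is the maximum.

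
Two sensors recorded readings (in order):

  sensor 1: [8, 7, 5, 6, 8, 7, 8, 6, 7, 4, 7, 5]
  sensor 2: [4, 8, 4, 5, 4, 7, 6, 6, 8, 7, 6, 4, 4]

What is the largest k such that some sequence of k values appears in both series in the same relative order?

Match 8 at sensor 1[1]=sensor 2[2] → 7 at sensor 1[2]=sensor 2[6] → 6 at sensor 1[4]=sensor 2[8] → 8 at sensor 1[5]=sensor 2[9] → 7 at sensor 1[6]=sensor 2[10] → 6 at sensor 1[8]=sensor 2[11] → 4 at sensor 1[10]=sensor 2[13] — 7 values in the same relative order in both. Since dp[12][13] = 7, nothing longer is possible.

7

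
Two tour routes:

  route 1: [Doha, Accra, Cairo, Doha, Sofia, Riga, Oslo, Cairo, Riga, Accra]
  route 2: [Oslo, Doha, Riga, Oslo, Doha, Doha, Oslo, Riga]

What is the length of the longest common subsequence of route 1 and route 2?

One common subsequence of length 4: Doha at route 1[1]=route 2[5] → Doha at route 1[4]=route 2[6] → Oslo at route 1[7]=route 2[7] → Riga at route 1[9]=route 2[8]. dp[10][8] = 4 confirms this is the maximum.

4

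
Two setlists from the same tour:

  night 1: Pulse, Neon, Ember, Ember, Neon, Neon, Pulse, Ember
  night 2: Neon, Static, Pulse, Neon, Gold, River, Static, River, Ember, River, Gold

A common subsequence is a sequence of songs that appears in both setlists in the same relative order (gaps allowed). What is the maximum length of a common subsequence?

3

Match Pulse (night 1 #1, night 2 #3), Neon (night 1 #2, night 2 #4), Ember (night 1 #3, night 2 #9) — 3 songs in the same relative order in both. The LCS DP gives dp[8][11] = 3, so this is optimal.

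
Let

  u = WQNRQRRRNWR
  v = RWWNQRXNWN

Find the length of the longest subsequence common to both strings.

6

Let dp[i][j] be the LCS length of the first i characters of u and the first j characters of v. dp[i][j] = dp[i-1][j-1]+1 when the i-th and j-th characters match, else max(dp[i-1][j], dp[i][j-1]).
    ·  R  W  W  N  Q  R  X  N  W  N
 ·  0  0  0  0  0  0  0  0  0  0  0
 W  0  0  1  1  1  1  1  1  1  1  1
 Q  0  0  1  1  1  2  2  2  2  2  2
 N  0  0  1  1  2  2  2  2  3  3  3
 R  0  1  1  1  2  2  3  3  3  3  3
 Q  0  1  1  1  2  3  3  3  3  3  3
 R  0  1  1  1  2  3  4  4  4  4  4
 R  0  1  1  1  2  3  4  4  4  4  4
 R  0  1  1  1  2  3  4  4  4  4  4
 N  0  1  1  1  2  3  4  4  5  5  5
 W  0  1  2  2  2  3  4  4  5  6  6
 R  0  1  2  2  2  3  4  4  5  6  6
dp[11][10] = 6. One LCS (by backtracking along matches): WNQRNW.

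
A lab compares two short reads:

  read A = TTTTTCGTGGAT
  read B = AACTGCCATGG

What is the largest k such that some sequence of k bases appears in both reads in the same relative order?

5

Let dp[i][j] be the LCS length of the first i bases of read A and the first j bases of read B. dp[i][j] = dp[i-1][j-1]+1 when the i-th and j-th bases match, else max(dp[i-1][j], dp[i][j-1]).
    ·  A  A  C  T  G  C  C  A  T  G  G
 ·  0  0  0  0  0  0  0  0  0  0  0  0
 T  0  0  0  0  1  1  1  1  1  1  1  1
 T  0  0  0  0  1  1  1  1  1  2  2  2
 T  0  0  0  0  1  1  1  1  1  2  2  2
 T  0  0  0  0  1  1  1  1  1  2  2  2
 T  0  0  0  0  1  1  1  1  1  2  2  2
 C  0  0  0  1  1  1  2  2  2  2  2  2
 G  0  0  0  1  1  2  2  2  2  2  3  3
 T  0  0  0  1  2  2  2  2  2  3  3  3
 G  0  0  0  1  2  3  3  3  3  3  4  4
 G  0  0  0  1  2  3  3  3  3  3  4  5
 A  0  1  1  1  2  3  3  3  4  4  4  5
 T  0  1  1  1  2  3  3  3  4  5  5  5
dp[12][11] = 5. One LCS (by backtracking along matches): TCTGG.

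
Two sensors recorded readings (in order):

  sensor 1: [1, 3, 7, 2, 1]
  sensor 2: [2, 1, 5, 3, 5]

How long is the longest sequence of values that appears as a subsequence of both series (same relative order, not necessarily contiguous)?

Taking 1 (sensor 1 #1, sensor 2 #2), 3 (sensor 1 #2, sensor 2 #4) gives a common subsequence of length 2. dp[5][5] = 2 confirms this is the maximum.

2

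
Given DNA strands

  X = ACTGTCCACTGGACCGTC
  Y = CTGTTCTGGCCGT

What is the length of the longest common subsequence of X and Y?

Pick C [2,1]; then T [3,2]; then G [4,3]; then T [5,5]; then C [9,6]; then T [10,7]; then G [11,8]; then G [12,9]; then C [14,10]; then C [15,11]; then G [16,12]; then T [17,13]; all 12 bases appear in both, in order. Since dp[18][13] = 12, nothing longer is possible.

12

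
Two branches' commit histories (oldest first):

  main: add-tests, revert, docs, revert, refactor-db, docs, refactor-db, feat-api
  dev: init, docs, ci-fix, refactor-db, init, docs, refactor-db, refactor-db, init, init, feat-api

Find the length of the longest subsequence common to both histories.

Taking docs [3,2] → refactor-db [5,4] → docs [6,6] → refactor-db [7,8] → feat-api [8,11] gives a common subsequence of length 5. The LCS DP gives dp[8][11] = 5, so this is optimal.

5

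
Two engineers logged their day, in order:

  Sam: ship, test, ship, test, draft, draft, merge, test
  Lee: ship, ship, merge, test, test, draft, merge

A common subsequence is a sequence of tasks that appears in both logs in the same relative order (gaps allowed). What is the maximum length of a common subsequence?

Pick ship at Sam[1]=Lee[2]; then test at Sam[2]=Lee[4]; then test at Sam[4]=Lee[5]; then draft at Sam[6]=Lee[6]; then merge at Sam[7]=Lee[7]; all 5 tasks appear in both, in order. The LCS DP gives dp[8][7] = 5, so this is optimal.

5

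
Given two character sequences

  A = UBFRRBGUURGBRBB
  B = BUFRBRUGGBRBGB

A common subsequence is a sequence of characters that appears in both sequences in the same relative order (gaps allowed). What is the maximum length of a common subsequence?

10

Taking U [1,2]; then F [3,3]; then R [4,4]; then R [5,6]; then G [7,8]; then G [11,9]; then B [12,10]; then R [13,11]; then B [14,12]; then B [15,14] gives a common subsequence of length 10. The LCS DP gives dp[15][14] = 10, so this is optimal.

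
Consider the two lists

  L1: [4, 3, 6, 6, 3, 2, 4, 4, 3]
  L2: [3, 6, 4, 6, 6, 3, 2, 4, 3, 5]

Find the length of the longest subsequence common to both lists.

Let dp[i][j] be the LCS length of the first i values of L1 and the first j values of L2. dp[i][j] = dp[i-1][j-1]+1 when the i-th and j-th values match, else max(dp[i-1][j], dp[i][j-1]).
    ·  3  6  4  6  6  3  2  4  3  5
 ·  0  0  0  0  0  0  0  0  0  0  0
 4  0  0  0  1  1  1  1  1  1  1  1
 3  0  1  1  1  1  1  2  2  2  2  2
 6  0  1  2  2  2  2  2  2  2  2  2
 6  0  1  2  2  3  3  3  3  3  3  3
 3  0  1  2  2  3  3  4  4  4  4  4
 2  0  1  2  2  3  3  4  5  5  5  5
 4  0  1  2  3  3  3  4  5  6  6  6
 4  0  1  2  3  3  3  4  5  6  6  6
 3  0  1  2  3  3  3  4  5  6  7  7
dp[9][10] = 7. One LCS (by backtracking along matches): 4, 6, 6, 3, 2, 4, 3.

7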